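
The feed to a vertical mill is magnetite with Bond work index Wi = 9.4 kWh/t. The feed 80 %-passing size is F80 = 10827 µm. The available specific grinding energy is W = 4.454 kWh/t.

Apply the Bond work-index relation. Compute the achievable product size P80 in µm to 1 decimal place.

P80 = 307.9 µm

W_Bond = 10·Wi·(1/√P₈₀ − 1/√F₈₀)
P80^-0.5 = F80^-0.5 + W/(10 Wi)
  = 4.4540/(10·9.4) + 1/√10827 = 0.047383 + 0.009610 = 0.056993
P80 = (1/0.056993)² = 17.5459² = 307.86 µm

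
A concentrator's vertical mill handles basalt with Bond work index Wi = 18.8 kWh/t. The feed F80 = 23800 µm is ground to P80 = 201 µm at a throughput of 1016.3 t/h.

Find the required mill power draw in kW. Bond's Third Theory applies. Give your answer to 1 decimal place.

P = 12238.2 kW

W = 10·Wi·[P80^(−½) − F80^(−½)]
W = 10·18.8·(1/√201 − 1/√23800) = 10·18.8·(0.064053) = 12.0419 kWh/t
P_mill = W·ṁ = 12.0419·1016.3 = 12238.2 kW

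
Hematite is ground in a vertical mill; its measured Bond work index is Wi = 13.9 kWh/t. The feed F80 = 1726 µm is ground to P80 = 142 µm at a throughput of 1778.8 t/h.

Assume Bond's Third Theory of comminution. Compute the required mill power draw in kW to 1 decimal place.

P = 14797.6 kW

W = 10·Wi·(P80^(-½) − F80^(-½))
W = 10·13.9·(1/√142 − 1/√1726) = 10·13.9·(0.059848) = 8.3189 kWh/t
P_mill = W·ṁ = 8.3189·1778.8 = 14797.6 kW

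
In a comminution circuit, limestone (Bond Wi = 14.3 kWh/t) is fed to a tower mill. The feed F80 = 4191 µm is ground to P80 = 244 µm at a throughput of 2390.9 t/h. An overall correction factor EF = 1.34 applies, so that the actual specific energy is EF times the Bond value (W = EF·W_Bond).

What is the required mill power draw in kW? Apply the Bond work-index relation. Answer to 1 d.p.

P = 22252.8 kW

W = 10 Wi (1/√P80 − 1/√F80)  [Bond]
W = 10·14.3·(1/√244 − 1/√4191) = 10·14.3·(0.048572) = 6.9457 kWh/t
Corrected W = EF·W_Bond = 1.34·6.9457 = 9.3073 kWh/t
P = W·T = 9.3073·2390.9 = 22252.8 kW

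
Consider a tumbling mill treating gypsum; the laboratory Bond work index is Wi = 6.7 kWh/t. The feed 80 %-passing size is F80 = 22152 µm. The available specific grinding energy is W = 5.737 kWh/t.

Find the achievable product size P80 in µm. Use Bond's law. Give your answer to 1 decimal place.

W = 10 Wi (P80^-0.5 − F80^-0.5)
⇒ 1/√P80 = W/(10 Wi) + 1/√F80
  = 5.7370/(10·6.7) + 1/√22152 = 0.085627 + 0.006719 = 0.092346
P80 = (1/0.092346)² = 10.8289² = 117.26 µm

P80 = 117.3 µm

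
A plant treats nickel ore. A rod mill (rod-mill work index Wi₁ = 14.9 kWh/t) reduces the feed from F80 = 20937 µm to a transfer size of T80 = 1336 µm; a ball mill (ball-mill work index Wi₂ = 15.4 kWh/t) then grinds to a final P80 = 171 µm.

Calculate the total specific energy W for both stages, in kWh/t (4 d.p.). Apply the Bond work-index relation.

W = 10.6101 kWh/t

W = 10·Wi·[P80^(−½) − F80^(−½)]
Stage 1 (20937→1336 µm, Wi₁=14.9): W₁ = 10·14.9·(0.027359 − 0.006911) = 3.0467 kWh/t
Stage 2 (1336→171 µm, Wi₂=15.4): W₂ = 10·15.4·(0.076472 − 0.027359) = 7.5634 kWh/t
W = W₁ + W₂ = 3.0467 + 7.5634 = 10.6101 kWh/t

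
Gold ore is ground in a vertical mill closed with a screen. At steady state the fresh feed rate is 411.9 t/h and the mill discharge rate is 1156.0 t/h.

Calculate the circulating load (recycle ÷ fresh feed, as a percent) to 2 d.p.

Discharge = new feed + return, hence
R = M − F = 1156.0 − 411.9 = 744.1 t/h
CL = 100·R/F = 100·744.1/411.9 = 180.65 %

CL = 180.65 %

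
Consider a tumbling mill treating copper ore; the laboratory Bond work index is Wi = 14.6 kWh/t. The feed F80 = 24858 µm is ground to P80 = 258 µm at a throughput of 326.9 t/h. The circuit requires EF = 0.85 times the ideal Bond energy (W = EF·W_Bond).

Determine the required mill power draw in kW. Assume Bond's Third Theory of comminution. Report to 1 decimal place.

W = 10·Wi·(P80^(-½) − F80^(-½))
W = 10·14.6·(1/√258 − 1/√24858) = 10·14.6·(0.055915) = 8.1635 kWh/t
Corrected W = EF·W_Bond = 0.85·8.1635 = 6.9390 kWh/t
P = W·T = 6.9390·326.9 = 2268.4 kW

P = 2268.4 kW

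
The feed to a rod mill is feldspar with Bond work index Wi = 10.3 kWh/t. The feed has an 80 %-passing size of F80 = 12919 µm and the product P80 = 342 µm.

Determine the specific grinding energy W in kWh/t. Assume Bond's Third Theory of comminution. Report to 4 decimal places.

Bond:  W = 10 Wi (1/√P − 1/√F)
1/√342 = 0.054074;  1/√12919 = 0.008798
W = 10·10.3·(0.054074 − 0.008798) = 4.6634 kWh/t

W = 4.6634 kWh/t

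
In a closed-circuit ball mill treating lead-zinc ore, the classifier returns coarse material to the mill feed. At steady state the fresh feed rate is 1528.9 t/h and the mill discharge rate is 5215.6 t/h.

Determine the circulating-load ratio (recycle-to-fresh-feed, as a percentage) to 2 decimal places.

M = F + R at steady state, so:
R = M − F = 5215.6 − 1528.9 = 3686.7 t/h
CL = 100·R/F = 100·3686.7/1528.9 = 241.13 %

CL = 241.13 %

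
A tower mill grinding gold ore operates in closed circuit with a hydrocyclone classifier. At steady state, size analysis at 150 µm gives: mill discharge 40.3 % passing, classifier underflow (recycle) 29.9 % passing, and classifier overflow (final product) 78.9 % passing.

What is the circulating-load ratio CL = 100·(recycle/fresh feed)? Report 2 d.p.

Classifier node, passing 150 µm:
(1+r)·d = r·u + o ⇒ r = (o−d)/(d−u)
r = (78.9 − 40.3)/(40.3 − 29.9) = 38.6/10.4 = 3.7115
CL = 100·r = 371.15 %

CL = 371.15 %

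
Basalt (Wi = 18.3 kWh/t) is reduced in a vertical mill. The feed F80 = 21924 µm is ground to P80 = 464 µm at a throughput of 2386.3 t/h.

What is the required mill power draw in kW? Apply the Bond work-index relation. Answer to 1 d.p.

W = 10·Wi·(P80^(-½) − F80^(-½))
W = 10·18.3·(1/√464 − 1/√21924) = 10·18.3·(0.039670) = 7.2596 kWh/t
P = W·T = 7.2596·2386.3 = 17323.7 kW

P = 17323.7 kW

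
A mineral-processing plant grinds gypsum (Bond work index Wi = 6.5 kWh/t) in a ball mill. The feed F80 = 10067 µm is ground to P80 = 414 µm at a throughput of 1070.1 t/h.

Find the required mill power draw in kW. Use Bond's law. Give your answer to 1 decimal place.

P = 2725.3 kW

Bond: W = 10·Wi·(1/√P80 − 1/√F80)
W = 10·6.5·(1/√414 − 1/√10067) = 10·6.5·(0.039181) = 2.5467 kWh/t
P_mill = W·ṁ = 2.5467·1070.1 = 2725.3 kW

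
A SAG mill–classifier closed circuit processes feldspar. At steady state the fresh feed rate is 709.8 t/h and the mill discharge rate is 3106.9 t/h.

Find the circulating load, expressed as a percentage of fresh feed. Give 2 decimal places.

Steady state: M = F + R.
R = M − F = 3106.9 − 709.8 = 2397.1 t/h
CL = 100·R/F = 100·2397.1/709.8 = 337.71 %

CL = 337.71 %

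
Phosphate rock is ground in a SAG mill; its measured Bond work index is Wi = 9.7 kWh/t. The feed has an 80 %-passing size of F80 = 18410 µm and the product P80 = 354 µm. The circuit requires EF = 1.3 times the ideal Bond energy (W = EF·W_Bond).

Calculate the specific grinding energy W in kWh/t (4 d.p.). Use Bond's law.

W = 5.7728 kWh/t

Bond:  W = 10 Wi (1/√P − 1/√F)
1/√354 = 0.053149;  1/√18410 = 0.007370
W = 10·9.7·(0.053149 − 0.007370) = 4.4406 kWh/t
Corrected W = EF·W_Bond = 1.3·4.4406 = 5.7728 kWh/t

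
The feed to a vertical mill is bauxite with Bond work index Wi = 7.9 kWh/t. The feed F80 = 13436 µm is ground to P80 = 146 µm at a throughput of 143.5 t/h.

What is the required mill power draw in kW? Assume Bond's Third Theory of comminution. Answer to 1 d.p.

Bond:  W = 10 Wi (1/√P − 1/√F)
W = 10·7.9·(1/√146 − 1/√13436) = 10·7.9·(0.074133) = 5.8565 kWh/t
P = W·T = 5.8565·143.5 = 840.4 kW

P = 840.4 kW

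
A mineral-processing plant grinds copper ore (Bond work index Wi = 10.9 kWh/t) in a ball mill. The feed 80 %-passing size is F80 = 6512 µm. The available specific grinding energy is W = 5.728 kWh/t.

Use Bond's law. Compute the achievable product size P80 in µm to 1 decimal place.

P80 = 237.1 µm

W = 10 Wi (1/√P80 − 1/√F80)  [Bond]
P80^-0.5 = F80^-0.5 + W/(10 Wi)
  = 5.7280/(10·10.9) + 1/√6512 = 0.052550 + 0.012392 = 0.064942
P80 = (1/0.064942)² = 15.3982² = 237.11 µm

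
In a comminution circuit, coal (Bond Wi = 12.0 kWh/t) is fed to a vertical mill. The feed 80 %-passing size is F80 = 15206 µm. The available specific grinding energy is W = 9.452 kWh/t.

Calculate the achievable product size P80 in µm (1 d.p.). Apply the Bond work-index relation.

P80 = 132.5 µm

W = 10·Wi·(P80^(-½) − F80^(-½))
⇒ 1/√P80 = W/(10 Wi) + 1/√F80
  = 9.4520/(10·12.0) + 1/√15206 = 0.078767 + 0.008109 = 0.086876
P80 = (1/0.086876)² = 11.5106² = 132.49 µm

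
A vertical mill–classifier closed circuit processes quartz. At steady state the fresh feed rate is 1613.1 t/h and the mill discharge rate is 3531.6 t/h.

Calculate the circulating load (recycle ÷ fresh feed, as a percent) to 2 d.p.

CL = 118.93 %

Discharge = new feed + return, hence
R = M − F = 3531.6 − 1613.1 = 1918.5 t/h
CL = 100·R/F = 100·1918.5/1613.1 = 118.93 %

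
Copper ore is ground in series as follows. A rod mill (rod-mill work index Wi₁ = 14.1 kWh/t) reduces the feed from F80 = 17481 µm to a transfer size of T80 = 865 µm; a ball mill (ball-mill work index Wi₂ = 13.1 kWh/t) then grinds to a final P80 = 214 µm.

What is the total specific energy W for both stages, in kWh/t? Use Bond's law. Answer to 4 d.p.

W = 8.2285 kWh/t

W = 10 Wi / √P80 − 10 Wi / √F80
Stage 1 (17481→865 µm, Wi₁=14.1): W₁ = 10·14.1·(0.034001 − 0.007563) = 3.7277 kWh/t
Stage 2 (865→214 µm, Wi₂=13.1): W₂ = 10·13.1·(0.068359 − 0.034001) = 4.5008 kWh/t
W = W₁ + W₂ = 3.7277 + 4.5008 = 8.2285 kWh/t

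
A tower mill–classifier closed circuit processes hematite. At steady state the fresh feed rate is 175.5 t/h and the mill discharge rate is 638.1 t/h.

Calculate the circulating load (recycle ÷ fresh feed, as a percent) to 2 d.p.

Discharge = new feed + return, hence
R = M − F = 638.1 − 175.5 = 462.6 t/h
CL = 100·R/F = 100·462.6/175.5 = 263.59 %

CL = 263.59 %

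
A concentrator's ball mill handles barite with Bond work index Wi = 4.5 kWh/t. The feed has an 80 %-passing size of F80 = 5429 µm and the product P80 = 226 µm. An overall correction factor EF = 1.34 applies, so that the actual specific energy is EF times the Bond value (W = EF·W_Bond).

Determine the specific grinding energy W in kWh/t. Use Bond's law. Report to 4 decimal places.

W = 10 Wi (P80^-0.5 − F80^-0.5)
1/√226 = 0.066519;  1/√5429 = 0.013572
W = 10·4.5·(0.066519 − 0.013572) = 2.3826 kWh/t
Corrected W = EF·W_Bond = 1.34·2.3826 = 3.1927 kWh/t

W = 3.1927 kWh/t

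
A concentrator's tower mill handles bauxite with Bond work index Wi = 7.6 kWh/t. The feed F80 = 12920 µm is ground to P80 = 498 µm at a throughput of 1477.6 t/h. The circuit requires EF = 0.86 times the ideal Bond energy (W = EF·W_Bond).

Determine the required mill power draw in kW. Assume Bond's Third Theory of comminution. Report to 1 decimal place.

W = 10 Wi / √P80 − 10 Wi / √F80
W = 10·7.6·(1/√498 − 1/√12920) = 10·7.6·(0.036013) = 2.7370 kWh/t
Apply correction: 2.7370 × 0.86 = 2.3538 kWh/t
P = W·T = 2.3538·1477.6 = 3478.0 kW

P = 3478.0 kW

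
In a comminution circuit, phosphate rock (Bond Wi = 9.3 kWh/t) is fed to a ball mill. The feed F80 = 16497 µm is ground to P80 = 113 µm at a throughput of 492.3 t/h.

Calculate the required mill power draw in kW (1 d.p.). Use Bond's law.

W = 10·Wi·[P80^(−½) − F80^(−½)]
W = 10·9.3·(1/√113 − 1/√16497) = 10·9.3·(0.086286) = 8.0246 kWh/t
P = W·T = 8.0246·492.3 = 3950.5 kW

P = 3950.5 kW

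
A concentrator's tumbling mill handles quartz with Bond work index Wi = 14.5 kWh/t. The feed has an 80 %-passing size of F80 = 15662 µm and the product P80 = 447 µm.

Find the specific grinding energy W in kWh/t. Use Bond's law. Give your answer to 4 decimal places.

W = 5.6996 kWh/t

W = 10 Wi / √P80 − 10 Wi / √F80
1/√447 = 0.047298;  1/√15662 = 0.007991
W = 10·14.5·(0.047298 − 0.007991) = 5.6996 kWh/t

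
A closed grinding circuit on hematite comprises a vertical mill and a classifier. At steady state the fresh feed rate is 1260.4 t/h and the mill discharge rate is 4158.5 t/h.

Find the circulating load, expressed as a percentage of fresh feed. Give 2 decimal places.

Discharge = new feed + return, hence
R = M − F = 4158.5 − 1260.4 = 2898.1 t/h
CL = 100·R/F = 100·2898.1/1260.4 = 229.93 %

CL = 229.93 %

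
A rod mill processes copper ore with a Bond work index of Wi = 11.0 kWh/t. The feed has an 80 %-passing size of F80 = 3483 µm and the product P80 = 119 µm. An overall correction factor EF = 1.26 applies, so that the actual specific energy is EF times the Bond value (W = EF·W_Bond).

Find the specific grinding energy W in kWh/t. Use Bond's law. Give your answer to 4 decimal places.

Bond: W = 10·Wi·(1/√P80 − 1/√F80)
1/√119 = 0.091670;  1/√3483 = 0.016944
W = 10·11.0·(0.091670 − 0.016944) = 8.2198 kWh/t
W_actual = 1.26 × 8.2198 = 10.3570 kWh/t

W = 10.3570 kWh/t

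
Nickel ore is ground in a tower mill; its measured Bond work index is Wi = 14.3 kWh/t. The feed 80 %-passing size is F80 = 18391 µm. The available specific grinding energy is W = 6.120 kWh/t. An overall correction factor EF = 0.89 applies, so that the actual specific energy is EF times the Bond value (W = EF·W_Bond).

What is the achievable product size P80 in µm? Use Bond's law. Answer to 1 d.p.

P80 = 325.1 µm

Bond: W = 10·Wi·(1/√P80 − 1/√F80)
W_Bond = W / EF = 6.120 / 0.89 = 6.8764 kWh/t
⇒ 1/√P80 = W_Bond/(10·Wi) + 1/√F80
  = 6.8764/(10·14.3) + 1/√18391 = 0.048087 + 0.007374 = 0.055461
P80 = (1/0.055461)² = 18.0308² = 325.11 µm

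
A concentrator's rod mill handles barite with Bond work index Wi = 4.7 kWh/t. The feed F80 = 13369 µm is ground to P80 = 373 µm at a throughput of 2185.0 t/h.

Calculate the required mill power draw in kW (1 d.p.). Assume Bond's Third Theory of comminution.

Bond:  W = 10 Wi (1/√P − 1/√F)
W = 10·4.7·(1/√373 − 1/√13369) = 10·4.7·(0.043129) = 2.0271 kWh/t
P_mill = W·ṁ = 2.0271·2185.0 = 4429.2 kW

P = 4429.2 kW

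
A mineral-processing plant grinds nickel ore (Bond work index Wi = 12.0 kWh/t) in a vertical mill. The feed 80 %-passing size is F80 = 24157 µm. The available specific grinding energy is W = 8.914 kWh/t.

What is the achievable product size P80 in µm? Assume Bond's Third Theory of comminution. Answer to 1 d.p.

P80 = 153.5 µm

Bond:  W = 10 Wi (1/√P − 1/√F)
P80^-0.5 = F80^-0.5 + W/(10 Wi)
  = 8.9140/(10·12.0) + 1/√24157 = 0.074283 + 0.006434 = 0.080717
P80 = (1/0.080717)² = 12.3889² = 153.49 µm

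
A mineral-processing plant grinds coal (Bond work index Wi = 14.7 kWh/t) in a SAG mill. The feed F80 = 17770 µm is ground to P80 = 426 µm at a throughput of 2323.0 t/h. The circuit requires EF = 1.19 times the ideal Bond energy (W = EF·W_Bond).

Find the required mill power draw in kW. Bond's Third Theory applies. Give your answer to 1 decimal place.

P = 16639.9 kW

W = 10·Wi·[P80^(−½) − F80^(−½)]
W = 10·14.7·(1/√426 − 1/√17770) = 10·14.7·(0.040949) = 6.0194 kWh/t
Apply correction: 6.0194 × 1.19 = 7.1631 kWh/t
Power = W × throughput = 7.1631 kWh/t × 2323.0 t/h = 16639.9 kW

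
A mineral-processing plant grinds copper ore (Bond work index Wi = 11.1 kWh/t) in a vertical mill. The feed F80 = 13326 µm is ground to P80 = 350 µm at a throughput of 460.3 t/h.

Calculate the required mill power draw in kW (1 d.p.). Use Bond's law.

P = 2288.4 kW

W = 10 Wi / √P80 − 10 Wi / √F80
W = 10·11.1·(1/√350 − 1/√13326) = 10·11.1·(0.044790) = 4.9716 kWh/t
Power = W × throughput = 4.9716 kWh/t × 460.3 t/h = 2288.4 kW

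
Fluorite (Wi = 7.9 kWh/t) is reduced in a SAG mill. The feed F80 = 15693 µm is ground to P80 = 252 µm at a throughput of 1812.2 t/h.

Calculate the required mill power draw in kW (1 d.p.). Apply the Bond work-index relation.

P = 7875.6 kW

W = 10·Wi·[P80^(−½) − F80^(−½)]
W = 10·7.9·(1/√252 − 1/√15693) = 10·7.9·(0.055011) = 4.3459 kWh/t
Mill draw = 4.3459 × 1812.2 = 7875.6 kW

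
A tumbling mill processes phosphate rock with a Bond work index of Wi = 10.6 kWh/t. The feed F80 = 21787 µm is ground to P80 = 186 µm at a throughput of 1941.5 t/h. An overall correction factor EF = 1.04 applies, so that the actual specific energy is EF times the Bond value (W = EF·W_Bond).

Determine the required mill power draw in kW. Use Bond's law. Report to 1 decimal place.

W = 10 Wi (P80^-0.5 − F80^-0.5)
W = 10·10.6·(1/√186 − 1/√21787) = 10·10.6·(0.066549) = 7.0542 kWh/t
Apply correction: 7.0542 × 1.04 = 7.3363 kWh/t
P = W·T = 7.3363·1941.5 = 14243.5 kW

P = 14243.5 kW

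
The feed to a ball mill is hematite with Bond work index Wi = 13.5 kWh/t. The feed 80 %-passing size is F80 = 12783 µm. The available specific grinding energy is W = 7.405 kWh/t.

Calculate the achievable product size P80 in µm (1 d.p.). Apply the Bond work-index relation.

W_Bond = 10·Wi·(1/√P₈₀ − 1/√F₈₀)
⇒ 1/√P80 = W/(10·Wi) + 1/√F80
  = 7.4050/(10·13.5) + 1/√12783 = 0.054852 + 0.008845 = 0.063697
P80 = (1/0.063697)² = 15.6994² = 246.47 µm

P80 = 246.5 µm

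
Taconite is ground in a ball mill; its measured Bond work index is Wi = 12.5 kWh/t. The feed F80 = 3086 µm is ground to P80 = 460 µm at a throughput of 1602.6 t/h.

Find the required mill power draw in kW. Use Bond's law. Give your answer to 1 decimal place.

P = 5734.1 kW

W = 10·Wi·[P80^(−½) − F80^(−½)]
W = 10·12.5·(1/√460 − 1/√3086) = 10·12.5·(0.028624) = 3.5780 kWh/t
P_mill = W·ṁ = 3.5780·1602.6 = 5734.1 kW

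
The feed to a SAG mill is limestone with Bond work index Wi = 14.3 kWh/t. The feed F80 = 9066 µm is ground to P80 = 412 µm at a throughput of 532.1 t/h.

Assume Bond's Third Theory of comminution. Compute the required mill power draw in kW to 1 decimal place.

P = 2949.6 kW

W = 10·Wi·[P80^(−½) − F80^(−½)]
W = 10·14.3·(1/√412 − 1/√9066) = 10·14.3·(0.038764) = 5.5432 kWh/t
Power = W × throughput = 5.5432 kWh/t × 532.1 t/h = 2949.6 kW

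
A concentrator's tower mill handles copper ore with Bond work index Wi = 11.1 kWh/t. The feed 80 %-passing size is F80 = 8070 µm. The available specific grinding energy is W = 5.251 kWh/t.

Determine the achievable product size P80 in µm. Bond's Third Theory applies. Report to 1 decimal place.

P80 = 292.8 µm

W_Bond = 10·Wi·(1/√P₈₀ − 1/√F₈₀)
⇒ 1/√P80 = W/(10 Wi) + 1/√F80
  = 5.2510/(10·11.1) + 1/√8070 = 0.047306 + 0.011132 = 0.058438
P80 = (1/0.058438)² = 17.1121² = 292.83 µm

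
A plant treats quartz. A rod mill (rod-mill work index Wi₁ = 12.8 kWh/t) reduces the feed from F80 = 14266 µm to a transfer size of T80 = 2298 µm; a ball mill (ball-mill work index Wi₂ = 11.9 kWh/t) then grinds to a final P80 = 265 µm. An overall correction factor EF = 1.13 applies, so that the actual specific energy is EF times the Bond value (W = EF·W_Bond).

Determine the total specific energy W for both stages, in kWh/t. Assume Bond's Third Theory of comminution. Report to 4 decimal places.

W_Bond = 10·Wi·(1/√P₈₀ − 1/√F₈₀)
Stage 1 (14266→2298 µm, Wi₁=12.8): W₁ = 10·12.8·(0.020861 − 0.008372) = 1.5985 kWh/t
Stage 2 (2298→265 µm, Wi₂=11.9): W₂ = 10·11.9·(0.061430 − 0.020861) = 4.8277 kWh/t
W = W₁ + W₂ = 1.5985 + 4.8277 = 6.4262 kWh/t
Apply correction: 6.4262 × 1.13 = 7.2616 kWh/t

W = 7.2616 kWh/t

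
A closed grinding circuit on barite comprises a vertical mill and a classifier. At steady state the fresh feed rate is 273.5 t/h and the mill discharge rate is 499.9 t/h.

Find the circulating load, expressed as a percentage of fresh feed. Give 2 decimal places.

CL = 82.78 %

Steady state: M = F + R.
R = M − F = 499.9 − 273.5 = 226.4 t/h
CL = 100·R/F = 100·226.4/273.5 = 82.78 %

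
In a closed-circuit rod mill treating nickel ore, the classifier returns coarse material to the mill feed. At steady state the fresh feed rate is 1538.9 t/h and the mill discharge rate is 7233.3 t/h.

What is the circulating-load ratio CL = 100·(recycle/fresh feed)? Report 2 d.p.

CL = 370.03 %

Steady state: M = F + R.
R = M − F = 7233.3 − 1538.9 = 5694.4 t/h
CL = 100·R/F = 100·5694.4/1538.9 = 370.03 %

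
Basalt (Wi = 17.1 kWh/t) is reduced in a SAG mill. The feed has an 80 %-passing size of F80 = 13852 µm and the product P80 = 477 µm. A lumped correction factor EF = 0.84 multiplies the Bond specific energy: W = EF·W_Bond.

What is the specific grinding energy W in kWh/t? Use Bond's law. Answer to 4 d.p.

W = 10·Wi·[P80^(−½) − F80^(−½)]
1/√477 = 0.045787;  1/√13852 = 0.008497
W = 10·17.1·(0.045787 − 0.008497) = 6.3766 kWh/t
W_actual = 0.84 × 6.3766 = 5.3564 kWh/t

W = 5.3564 kWh/t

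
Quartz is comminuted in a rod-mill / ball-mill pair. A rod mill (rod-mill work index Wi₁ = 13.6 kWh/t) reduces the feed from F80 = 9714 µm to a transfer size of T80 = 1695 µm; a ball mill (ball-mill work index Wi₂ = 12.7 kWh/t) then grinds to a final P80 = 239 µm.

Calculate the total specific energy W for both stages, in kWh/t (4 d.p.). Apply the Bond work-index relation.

Bond: W = 10·Wi·(1/√P80 − 1/√F80)
Stage 1 (9714→1695 µm, Wi₁=13.6): W₁ = 10·13.6·(0.024289 − 0.010146) = 1.9235 kWh/t
Stage 2 (1695→239 µm, Wi₂=12.7): W₂ = 10·12.7·(0.064685 − 0.024289) = 5.1302 kWh/t
W = W₁ + W₂ = 1.9235 + 5.1302 = 7.0537 kWh/t

W = 7.0537 kWh/t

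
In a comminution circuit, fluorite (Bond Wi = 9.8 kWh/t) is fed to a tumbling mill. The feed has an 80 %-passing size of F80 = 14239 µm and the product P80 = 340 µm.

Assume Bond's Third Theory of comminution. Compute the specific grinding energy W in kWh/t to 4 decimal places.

W = 10·Wi·(P80^(-½) − F80^(-½))
1/√340 = 0.054233;  1/√14239 = 0.008380
W = 10·9.8·(0.054233 − 0.008380) = 4.4935 kWh/t

W = 4.4935 kWh/t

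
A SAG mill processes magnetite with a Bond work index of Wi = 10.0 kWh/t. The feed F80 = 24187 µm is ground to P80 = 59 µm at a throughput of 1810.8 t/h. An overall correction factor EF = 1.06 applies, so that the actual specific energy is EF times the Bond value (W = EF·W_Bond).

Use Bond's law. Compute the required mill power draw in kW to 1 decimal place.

W = 10 Wi (1/√P80 − 1/√F80)  [Bond]
W = 10·10.0·(1/√59 − 1/√24187) = 10·10.0·(0.123759) = 12.3759 kWh/t
With EF = 1.06: W = 12.3759·1.06 = 13.1184 kWh/t
Mill draw = 13.1184 × 1810.8 = 23754.9 kW

P = 23754.9 kW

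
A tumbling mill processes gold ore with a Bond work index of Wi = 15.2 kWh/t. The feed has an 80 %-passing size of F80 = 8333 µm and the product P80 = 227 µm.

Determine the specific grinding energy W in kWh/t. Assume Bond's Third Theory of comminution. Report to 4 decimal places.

W = 10·Wi·(P80^(-½) − F80^(-½))
1/√227 = 0.066372;  1/√8333 = 0.010955
W = 10·15.2·(0.066372 − 0.010955) = 8.4235 kWh/t

W = 8.4235 kWh/t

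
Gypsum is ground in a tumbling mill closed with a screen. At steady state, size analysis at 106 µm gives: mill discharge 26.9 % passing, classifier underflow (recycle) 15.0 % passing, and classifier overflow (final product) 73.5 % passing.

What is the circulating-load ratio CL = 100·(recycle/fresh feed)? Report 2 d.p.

CL = 391.60 %

Balance %-passing 106 µm (r = R/F):
Fd + Rd = Ru + Fo ⇒ R/F = (o−d)/(d−u)
r = (73.5 − 26.9)/(26.9 − 15.0) = 46.6/11.9 = 3.9160
CL = 100·r = 391.60 %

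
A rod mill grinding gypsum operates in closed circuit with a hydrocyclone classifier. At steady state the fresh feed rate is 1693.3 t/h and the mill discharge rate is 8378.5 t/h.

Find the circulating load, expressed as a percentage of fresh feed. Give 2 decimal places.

M = F + R at steady state, so:
R = M − F = 8378.5 − 1693.3 = 6685.2 t/h
CL = 100·R/F = 100·6685.2/1693.3 = 394.80 %

CL = 394.80 %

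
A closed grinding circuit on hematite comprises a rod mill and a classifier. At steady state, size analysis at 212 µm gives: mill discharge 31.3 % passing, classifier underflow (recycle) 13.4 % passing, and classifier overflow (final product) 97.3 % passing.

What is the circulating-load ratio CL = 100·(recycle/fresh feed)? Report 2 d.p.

CL = 368.72 %

Let r = R/F. Size balance at 212 µm:
(1+r)d = ru + o → r = (o−d)/(d−u)
r = (97.3 − 31.3)/(31.3 − 13.4) = 66.0/17.9 = 3.6872
CL = 100·r = 368.72 %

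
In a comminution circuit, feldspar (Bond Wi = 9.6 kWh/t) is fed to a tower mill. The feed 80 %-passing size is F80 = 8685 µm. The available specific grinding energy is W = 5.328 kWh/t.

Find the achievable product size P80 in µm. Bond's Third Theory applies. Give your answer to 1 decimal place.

Bond:  W = 10 Wi (1/√P − 1/√F)
P80^-0.5 = F80^-0.5 + W/(10 Wi)
  = 5.3280/(10·9.6) + 1/√8685 = 0.055500 + 0.010730 = 0.066230
P80 = (1/0.066230)² = 15.0988² = 227.97 µm

P80 = 228.0 µm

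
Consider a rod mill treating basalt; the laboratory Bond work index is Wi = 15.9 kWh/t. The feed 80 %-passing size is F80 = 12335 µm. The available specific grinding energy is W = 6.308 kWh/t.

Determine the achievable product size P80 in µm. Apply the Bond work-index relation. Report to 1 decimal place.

W_Bond = 10·Wi·(1/√P₈₀ − 1/√F₈₀)
1/√P80 = 1/√F80 + W/(10·Wi)
  = 6.3080/(10·15.9) + 1/√12335 = 0.039673 + 0.009004 = 0.048677
P80 = (1/0.048677)² = 20.5436² = 422.04 µm

P80 = 422.0 µm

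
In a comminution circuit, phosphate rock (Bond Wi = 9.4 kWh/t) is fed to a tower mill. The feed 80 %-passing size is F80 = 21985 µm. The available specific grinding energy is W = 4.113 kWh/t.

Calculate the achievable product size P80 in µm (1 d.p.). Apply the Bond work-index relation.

W = 10 Wi / √P80 − 10 Wi / √F80
P80^-0.5 = F80^-0.5 + W/(10 Wi)
  = 4.1130/(10·9.4) + 1/√21985 = 0.043755 + 0.006744 = 0.050500
P80 = (1/0.050500)² = 19.8021² = 392.12 µm

P80 = 392.1 µm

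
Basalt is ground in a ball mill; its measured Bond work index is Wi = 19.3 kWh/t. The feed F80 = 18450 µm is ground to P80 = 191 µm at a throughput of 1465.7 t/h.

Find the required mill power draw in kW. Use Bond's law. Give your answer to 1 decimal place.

P = 18385.9 kW

Bond: W = 10·Wi·(1/√P80 − 1/√F80)
W = 10·19.3·(1/√191 − 1/√18450) = 10·19.3·(0.064995) = 12.5441 kWh/t
P_mill = W·ṁ = 12.5441·1465.7 = 18385.9 kW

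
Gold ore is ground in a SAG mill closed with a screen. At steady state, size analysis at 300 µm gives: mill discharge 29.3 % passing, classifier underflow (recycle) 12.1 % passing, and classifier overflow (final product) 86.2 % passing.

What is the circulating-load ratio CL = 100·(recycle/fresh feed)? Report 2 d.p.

CL = 330.81 %

Balance %-passing 300 µm (r = R/F):
Fd + Rd = Ru + Fo ⇒ R/F = (o−d)/(d−u)
r = (86.2 − 29.3)/(29.3 − 12.1) = 56.9/17.2 = 3.3081
CL = 100·r = 330.81 %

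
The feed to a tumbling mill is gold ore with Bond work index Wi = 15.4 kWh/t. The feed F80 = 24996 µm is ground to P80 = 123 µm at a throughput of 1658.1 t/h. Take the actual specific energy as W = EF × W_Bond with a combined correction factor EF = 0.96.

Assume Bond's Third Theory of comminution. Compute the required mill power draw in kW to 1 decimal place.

P = 20552.5 kW

W = 10 Wi (1/√P80 − 1/√F80)  [Bond]
W = 10·15.4·(1/√123 − 1/√24996) = 10·15.4·(0.083842) = 12.9117 kWh/t
Corrected W = EF·W_Bond = 0.96·12.9117 = 12.3952 kWh/t
Mill draw = 12.3952 × 1658.1 = 20552.5 kW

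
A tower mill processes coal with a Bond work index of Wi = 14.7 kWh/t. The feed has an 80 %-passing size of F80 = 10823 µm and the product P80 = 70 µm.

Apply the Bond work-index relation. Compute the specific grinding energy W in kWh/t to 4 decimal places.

W = 16.1569 kWh/t

W_Bond = 10·Wi·(1/√P₈₀ − 1/√F₈₀)
1/√70 = 0.119523;  1/√10823 = 0.009612
W = 10·14.7·(0.119523 − 0.009612) = 16.1569 kWh/t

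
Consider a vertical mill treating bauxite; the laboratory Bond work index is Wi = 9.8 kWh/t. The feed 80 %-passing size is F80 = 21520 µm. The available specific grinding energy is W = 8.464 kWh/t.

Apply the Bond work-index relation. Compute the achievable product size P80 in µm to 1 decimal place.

W = 10 Wi (1/√P80 − 1/√F80)  [Bond]
P80^-0.5 = F80^-0.5 + W/(10 Wi)
  = 8.4640/(10·9.8) + 1/√21520 = 0.086367 + 0.006817 = 0.093184
P80 = (1/0.093184)² = 10.7314² = 115.16 µm

P80 = 115.2 µm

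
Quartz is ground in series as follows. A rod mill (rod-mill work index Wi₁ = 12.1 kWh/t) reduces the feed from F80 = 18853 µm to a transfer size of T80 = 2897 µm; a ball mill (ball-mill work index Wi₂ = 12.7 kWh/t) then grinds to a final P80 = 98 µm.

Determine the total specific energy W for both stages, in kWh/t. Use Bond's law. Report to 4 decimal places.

W = 11.8362 kWh/t

Bond: W = 10·Wi·(1/√P80 − 1/√F80)
Stage 1 (18853→2897 µm, Wi₁=12.1): W₁ = 10·12.1·(0.018579 − 0.007283) = 1.3668 kWh/t
Stage 2 (2897→98 µm, Wi₂=12.7): W₂ = 10·12.7·(0.101015 − 0.018579) = 10.4694 kWh/t
W = W₁ + W₂ = 1.3668 + 10.4694 = 11.8362 kWh/t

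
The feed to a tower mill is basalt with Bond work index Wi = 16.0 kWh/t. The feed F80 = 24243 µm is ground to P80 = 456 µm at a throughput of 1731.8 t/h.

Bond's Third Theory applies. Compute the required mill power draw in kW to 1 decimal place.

W = 10·Wi·(P80^(-½) − F80^(-½))
W = 10·16.0·(1/√456 − 1/√24243) = 10·16.0·(0.040407) = 6.4651 kWh/t
Mill draw = 6.4651 × 1731.8 = 11196.2 kW

P = 11196.2 kW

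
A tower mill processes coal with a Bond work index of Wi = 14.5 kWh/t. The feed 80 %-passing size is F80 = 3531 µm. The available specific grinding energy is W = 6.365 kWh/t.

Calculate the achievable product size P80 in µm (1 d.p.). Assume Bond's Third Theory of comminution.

P80 = 271.2 µm

W = 10 Wi (P80^-0.5 − F80^-0.5)
P80^(−½) = W/(10 Wi) + F80^(−½)
  = 6.3650/(10·14.5) + 1/√3531 = 0.043897 + 0.016829 = 0.060725
P80 = (1/0.060725)² = 16.4676² = 271.18 µm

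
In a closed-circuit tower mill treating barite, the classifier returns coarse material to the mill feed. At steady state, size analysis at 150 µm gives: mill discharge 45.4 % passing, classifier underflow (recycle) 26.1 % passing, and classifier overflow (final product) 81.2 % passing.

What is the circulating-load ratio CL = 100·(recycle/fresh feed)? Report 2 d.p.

CL = 185.49 %

Let r = R/F. Size balance at 150 µm:
(1+r)d = ru + o → r = (o−d)/(d−u)
r = (81.2 − 45.4)/(45.4 − 26.1) = 35.8/19.3 = 1.8549
CL = 100·r = 185.49 %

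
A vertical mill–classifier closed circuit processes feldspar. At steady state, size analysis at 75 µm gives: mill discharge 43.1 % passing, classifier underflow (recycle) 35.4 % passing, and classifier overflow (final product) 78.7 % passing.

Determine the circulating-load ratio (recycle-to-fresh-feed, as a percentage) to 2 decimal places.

CL = 462.34 %

Balance %-passing 75 µm (r = R/F):
r = (o − d)/(d − u)
r = (78.7 − 43.1)/(43.1 − 35.4) = 35.6/7.7 = 4.6234
CL = 100·r = 462.34 %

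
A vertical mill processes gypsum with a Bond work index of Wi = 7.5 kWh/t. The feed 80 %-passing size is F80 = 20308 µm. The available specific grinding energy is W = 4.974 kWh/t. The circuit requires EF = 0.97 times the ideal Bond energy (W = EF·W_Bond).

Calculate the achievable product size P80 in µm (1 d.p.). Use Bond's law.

P80 = 176.0 µm

Bond:  W = 10 Wi (1/√P − 1/√F)
W_Bond = W / EF = 4.974 / 0.97 = 5.1278 kWh/t
P80^(−½) = W_Bond/(10 Wi) + F80^(−½)
  = 5.1278/(10·7.5) + 1/√20308 = 0.068371 + 0.007017 = 0.075388
P80 = (1/0.075388)² = 13.2646² = 175.95 µm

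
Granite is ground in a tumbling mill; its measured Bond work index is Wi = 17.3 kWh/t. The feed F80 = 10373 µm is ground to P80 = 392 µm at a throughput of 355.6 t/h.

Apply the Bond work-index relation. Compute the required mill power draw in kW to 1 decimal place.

Bond: W = 10·Wi·(1/√P80 − 1/√F80)
W = 10·17.3·(1/√392 − 1/√10373) = 10·17.3·(0.040689) = 7.0392 kWh/t
Power = W × throughput = 7.0392 kWh/t × 355.6 t/h = 2503.1 kW

P = 2503.1 kW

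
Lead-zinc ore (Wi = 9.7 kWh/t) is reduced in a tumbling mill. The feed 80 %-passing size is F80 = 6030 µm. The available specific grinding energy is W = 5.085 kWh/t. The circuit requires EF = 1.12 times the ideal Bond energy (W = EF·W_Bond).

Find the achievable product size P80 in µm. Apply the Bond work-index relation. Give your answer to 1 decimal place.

W = 10 Wi (P80^-0.5 − F80^-0.5)
W_Bond = W / EF = 5.085 / 1.12 = 4.5402 kWh/t
⇒ 1/√P80 = W_Bond/(10·Wi) + 1/√F80
  = 4.5402/(10·9.7) + 1/√6030 = 0.046806 + 0.012878 = 0.059684
P80 = (1/0.059684)² = 16.7550² = 280.73 µm

P80 = 280.7 µm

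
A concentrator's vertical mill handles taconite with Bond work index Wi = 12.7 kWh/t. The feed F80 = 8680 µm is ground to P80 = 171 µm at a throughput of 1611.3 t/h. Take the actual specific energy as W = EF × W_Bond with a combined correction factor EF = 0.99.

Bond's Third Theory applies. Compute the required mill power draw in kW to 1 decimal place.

W = 10 Wi (1/√P80 − 1/√F80)  [Bond]
W = 10·12.7·(1/√171 − 1/√8680) = 10·12.7·(0.065738) = 8.3488 kWh/t
Apply correction: 8.3488 × 0.99 = 8.2653 kWh/t
Power = W × throughput = 8.2653 kWh/t × 1611.3 t/h = 13317.9 kW

P = 13317.9 kW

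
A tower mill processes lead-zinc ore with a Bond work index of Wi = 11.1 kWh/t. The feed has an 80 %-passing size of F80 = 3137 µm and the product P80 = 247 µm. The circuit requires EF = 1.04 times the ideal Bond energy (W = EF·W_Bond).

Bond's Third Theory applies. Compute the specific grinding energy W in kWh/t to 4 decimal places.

W = 5.2842 kWh/t

W = 10 Wi / √P80 − 10 Wi / √F80
1/√247 = 0.063628;  1/√3137 = 0.017854
W = 10·11.1·(0.063628 − 0.017854) = 5.0809 kWh/t
Apply correction: 5.0809 × 1.04 = 5.2842 kWh/t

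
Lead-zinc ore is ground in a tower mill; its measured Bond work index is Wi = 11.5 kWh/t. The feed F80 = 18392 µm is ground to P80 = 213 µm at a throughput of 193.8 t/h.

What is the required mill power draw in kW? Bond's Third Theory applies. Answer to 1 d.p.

W = 10·Wi·(P80^(-½) − F80^(-½))
W = 10·11.5·(1/√213 − 1/√18392) = 10·11.5·(0.061145) = 7.0317 kWh/t
P_mill = W·ṁ = 7.0317·193.8 = 1362.7 kW

P = 1362.7 kW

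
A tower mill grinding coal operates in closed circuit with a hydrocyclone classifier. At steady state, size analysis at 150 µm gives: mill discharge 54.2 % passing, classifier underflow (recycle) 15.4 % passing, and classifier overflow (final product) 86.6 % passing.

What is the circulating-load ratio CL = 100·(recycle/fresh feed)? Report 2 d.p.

CL = 83.51 %

Mass balance on the −150 µm fraction:
Fd + Rd = Ru + Fo ⇒ R/F = (o−d)/(d−u)
r = (86.6 − 54.2)/(54.2 − 15.4) = 32.4/38.8 = 0.8351
CL = 100·r = 83.51 %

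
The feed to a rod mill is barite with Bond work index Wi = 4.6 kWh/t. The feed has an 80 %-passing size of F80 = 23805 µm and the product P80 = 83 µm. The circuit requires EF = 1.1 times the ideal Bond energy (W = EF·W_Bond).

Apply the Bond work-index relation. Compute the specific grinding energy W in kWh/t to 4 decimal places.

W = 5.2261 kWh/t

W = 10 Wi / √P80 − 10 Wi / √F80
1/√83 = 0.109764;  1/√23805 = 0.006481
W = 10·4.6·(0.109764 − 0.006481) = 4.7510 kWh/t
Apply correction: 4.7510 × 1.1 = 5.2261 kWh/t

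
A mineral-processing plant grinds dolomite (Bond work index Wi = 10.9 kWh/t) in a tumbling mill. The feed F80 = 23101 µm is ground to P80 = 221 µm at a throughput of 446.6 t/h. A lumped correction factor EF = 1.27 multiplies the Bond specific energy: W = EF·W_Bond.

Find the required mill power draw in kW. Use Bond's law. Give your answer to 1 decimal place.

W = 10·Wi·(P80^(-½) − F80^(-½))
W = 10·10.9·(1/√221 − 1/√23101) = 10·10.9·(0.060688) = 6.6150 kWh/t
W_actual = 1.27 × 6.6150 = 8.4010 kWh/t
Mill draw = 8.4010 × 446.6 = 3751.9 kW

P = 3751.9 kW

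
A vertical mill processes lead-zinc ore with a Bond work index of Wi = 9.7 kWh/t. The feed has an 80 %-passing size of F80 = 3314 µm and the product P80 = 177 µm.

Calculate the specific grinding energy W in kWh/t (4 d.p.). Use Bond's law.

W = 5.6060 kWh/t

W = 10 Wi (1/√P80 − 1/√F80)  [Bond]
1/√177 = 0.075165;  1/√3314 = 0.017371
W = 10·9.7·(0.075165 − 0.017371) = 5.6060 kWh/t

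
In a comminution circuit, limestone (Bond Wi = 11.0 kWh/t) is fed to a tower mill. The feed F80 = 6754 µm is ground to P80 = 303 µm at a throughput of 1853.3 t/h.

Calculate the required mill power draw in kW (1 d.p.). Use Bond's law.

W_Bond = 10·Wi·(1/√P₈₀ − 1/√F₈₀)
W = 10·11.0·(1/√303 − 1/√6754) = 10·11.0·(0.045280) = 4.9809 kWh/t
Power = W × throughput = 4.9809 kWh/t × 1853.3 t/h = 9231.0 kW

P = 9231.0 kW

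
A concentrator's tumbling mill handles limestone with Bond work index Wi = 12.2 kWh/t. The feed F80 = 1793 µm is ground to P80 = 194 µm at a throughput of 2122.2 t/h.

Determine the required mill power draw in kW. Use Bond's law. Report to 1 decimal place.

P = 12474.1 kW

Bond:  W = 10 Wi (1/√P − 1/√F)
W = 10·12.2·(1/√194 − 1/√1793) = 10·12.2·(0.048180) = 5.8779 kWh/t
Power = W × throughput = 5.8779 kWh/t × 2122.2 t/h = 12474.1 kW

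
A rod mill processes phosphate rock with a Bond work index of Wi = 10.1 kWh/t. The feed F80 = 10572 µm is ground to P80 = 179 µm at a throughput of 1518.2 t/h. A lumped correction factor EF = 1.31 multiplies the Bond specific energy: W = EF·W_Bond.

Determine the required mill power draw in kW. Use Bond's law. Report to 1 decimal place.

W = 10 Wi (P80^-0.5 − F80^-0.5)
W = 10·10.1·(1/√179 − 1/√10572) = 10·10.1·(0.065018) = 6.5668 kWh/t
W_actual = 1.31 × 6.5668 = 8.6025 kWh/t
P = W·T = 8.6025·1518.2 = 13060.3 kW

P = 13060.3 kW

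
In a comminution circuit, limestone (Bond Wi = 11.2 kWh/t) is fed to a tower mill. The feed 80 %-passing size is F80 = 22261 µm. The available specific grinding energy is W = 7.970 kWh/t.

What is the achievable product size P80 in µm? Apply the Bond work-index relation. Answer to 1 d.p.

P80 = 164.9 µm

W_Bond = 10·Wi·(1/√P₈₀ − 1/√F₈₀)
1/√P80 = 1/√F80 + W/(10·Wi)
  = 7.9700/(10·11.2) + 1/√22261 = 0.071161 + 0.006702 = 0.077863
P80 = (1/0.077863)² = 12.8431² = 164.94 µm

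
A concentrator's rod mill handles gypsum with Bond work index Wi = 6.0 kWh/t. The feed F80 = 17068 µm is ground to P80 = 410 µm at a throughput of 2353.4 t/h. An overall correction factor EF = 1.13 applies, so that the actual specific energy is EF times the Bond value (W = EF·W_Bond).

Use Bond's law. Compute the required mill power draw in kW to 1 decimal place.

P = 6658.8 kW

W = 10 Wi (1/√P80 − 1/√F80)  [Bond]
W = 10·6.0·(1/√410 − 1/√17068) = 10·6.0·(0.041732) = 2.5039 kWh/t
With EF = 1.13: W = 2.5039·1.13 = 2.8294 kWh/t
Mill draw = 2.8294 × 2353.4 = 6658.8 kW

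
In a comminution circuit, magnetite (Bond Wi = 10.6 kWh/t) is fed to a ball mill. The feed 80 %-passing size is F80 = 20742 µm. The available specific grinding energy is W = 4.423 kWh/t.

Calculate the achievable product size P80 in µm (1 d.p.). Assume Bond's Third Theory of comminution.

W = 10 Wi / √P80 − 10 Wi / √F80
1/√P80 = 1/√F80 + W/(10·Wi)
  = 4.4230/(10·10.6) + 1/√20742 = 0.041726 + 0.006943 = 0.048670
P80 = (1/0.048670)² = 20.5466² = 422.16 µm

P80 = 422.2 µm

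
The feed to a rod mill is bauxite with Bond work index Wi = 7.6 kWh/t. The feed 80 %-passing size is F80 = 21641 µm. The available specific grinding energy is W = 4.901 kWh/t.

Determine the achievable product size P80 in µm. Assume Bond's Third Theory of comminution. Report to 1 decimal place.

Bond: W = 10·Wi·(1/√P80 − 1/√F80)
⇒ 1/√P80 = W/(10·Wi) + 1/√F80
  = 4.9010/(10·7.6) + 1/√21641 = 0.064487 + 0.006798 = 0.071285
P80 = (1/0.071285)² = 14.0283² = 196.79 µm

P80 = 196.8 µm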